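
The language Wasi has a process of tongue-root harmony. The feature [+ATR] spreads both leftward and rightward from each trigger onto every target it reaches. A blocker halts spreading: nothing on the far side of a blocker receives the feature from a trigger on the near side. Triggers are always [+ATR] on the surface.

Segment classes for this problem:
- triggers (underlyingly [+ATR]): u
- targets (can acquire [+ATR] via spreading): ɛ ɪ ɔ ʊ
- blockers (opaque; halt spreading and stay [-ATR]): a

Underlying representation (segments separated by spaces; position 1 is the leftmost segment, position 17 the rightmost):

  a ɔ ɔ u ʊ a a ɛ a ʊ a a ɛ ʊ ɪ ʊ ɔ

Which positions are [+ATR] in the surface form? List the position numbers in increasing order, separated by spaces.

From /u/ at 4 rightward: 5 /ʊ/ → [+ATR]; 6 /a/ blocks.
From /u/ at 4 leftward: 3 /ɔ/ → [+ATR]; 2 /ɔ/ → [+ATR]; 1 /a/ blocks.
Targets with no active source: positions 8 10 13 14 15 16 17 stay [-ATR].

2 3 4 5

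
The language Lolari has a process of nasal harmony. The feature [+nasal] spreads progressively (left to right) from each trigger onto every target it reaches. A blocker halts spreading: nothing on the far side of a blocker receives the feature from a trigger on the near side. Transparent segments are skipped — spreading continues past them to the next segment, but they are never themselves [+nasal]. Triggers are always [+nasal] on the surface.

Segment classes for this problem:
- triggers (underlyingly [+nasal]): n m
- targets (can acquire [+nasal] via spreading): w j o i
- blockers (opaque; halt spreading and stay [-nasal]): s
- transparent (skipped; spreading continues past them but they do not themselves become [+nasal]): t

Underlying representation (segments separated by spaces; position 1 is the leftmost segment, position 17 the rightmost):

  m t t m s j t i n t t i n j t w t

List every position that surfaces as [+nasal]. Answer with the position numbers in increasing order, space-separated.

1 4 9 12 13 14 16

From /m/ at 1 rightward: 2 /t/ transparent; 3 /t/ transparent; 4 /m/ is itself a trigger — this domain ends here.
From /m/ at 4 rightward: 5 /s/ blocks.
From /n/ at 9 rightward: 10 /t/ transparent; 11 /t/ transparent; 12 /i/ → [+nasal]; 13 /n/ is itself a trigger — this domain ends here.
From /n/ at 13 rightward: 14 /j/ → [+nasal]; 15 /t/ transparent; 16 /w/ → [+nasal]; 17 /t/ transparent; word edge.
Targets with no active source: positions 6 8 stay [-nasal].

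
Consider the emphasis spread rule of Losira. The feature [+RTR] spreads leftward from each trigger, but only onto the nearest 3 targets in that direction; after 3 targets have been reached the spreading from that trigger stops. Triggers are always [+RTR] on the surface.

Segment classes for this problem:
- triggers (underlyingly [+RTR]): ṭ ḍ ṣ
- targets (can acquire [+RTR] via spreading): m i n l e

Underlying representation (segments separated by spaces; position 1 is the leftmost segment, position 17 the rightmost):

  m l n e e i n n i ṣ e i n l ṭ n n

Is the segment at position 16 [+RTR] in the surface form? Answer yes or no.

From /ṣ/ at 10 leftward: 9 /i/ → [+RTR]; 8 /n/ → [+RTR]; 7 /n/ → [+RTR]; bound reached.
From /ṭ/ at 15 leftward: 14 /l/ → [+RTR]; 13 /n/ → [+RTR]; 12 /i/ → [+RTR]; bound reached.
Targets with no active source: positions 1 2 3 4 5 6 11 16 17 stay [-emphatic].
[+RTR] positions on the surface: 7 8 9 10 12 13 14 15.

no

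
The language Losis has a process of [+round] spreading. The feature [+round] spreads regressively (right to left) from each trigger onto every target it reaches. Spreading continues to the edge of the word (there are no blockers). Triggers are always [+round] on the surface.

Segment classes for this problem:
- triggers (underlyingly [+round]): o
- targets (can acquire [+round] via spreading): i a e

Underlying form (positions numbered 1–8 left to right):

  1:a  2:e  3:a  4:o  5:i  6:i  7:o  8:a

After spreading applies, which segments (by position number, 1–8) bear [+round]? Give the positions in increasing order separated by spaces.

1 2 3 4 5 6 7

From /o/ at 4 leftward: 3 /a/ → [+round]; 2 /e/ → [+round]; 1 /a/ → [+round]; word edge.
From /o/ at 7 leftward: 6 /i/ → [+round]; 5 /i/ → [+round]; 4 /o/ is itself a trigger — this domain ends here.
Target with no active source: position 8 stays [-round].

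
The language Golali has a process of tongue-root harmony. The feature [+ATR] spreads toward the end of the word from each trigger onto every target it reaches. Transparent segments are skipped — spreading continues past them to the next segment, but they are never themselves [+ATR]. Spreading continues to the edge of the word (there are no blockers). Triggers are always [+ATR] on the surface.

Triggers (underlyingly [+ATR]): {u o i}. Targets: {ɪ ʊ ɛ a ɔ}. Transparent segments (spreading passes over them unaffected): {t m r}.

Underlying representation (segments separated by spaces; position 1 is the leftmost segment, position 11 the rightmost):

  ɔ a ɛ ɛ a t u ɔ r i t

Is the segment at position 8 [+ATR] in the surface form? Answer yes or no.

From /u/ at 7 rightward: 8 /ɔ/ → [+ATR]; 9 /r/ transparent; 10 /i/ is itself a trigger — this domain ends here.
From /i/ at 10 rightward: 11 /t/ transparent; word edge.
Targets with no active source: positions 1 2 3 4 5 stay [-ATR].
[+ATR] positions on the surface: 7 8 10.

yes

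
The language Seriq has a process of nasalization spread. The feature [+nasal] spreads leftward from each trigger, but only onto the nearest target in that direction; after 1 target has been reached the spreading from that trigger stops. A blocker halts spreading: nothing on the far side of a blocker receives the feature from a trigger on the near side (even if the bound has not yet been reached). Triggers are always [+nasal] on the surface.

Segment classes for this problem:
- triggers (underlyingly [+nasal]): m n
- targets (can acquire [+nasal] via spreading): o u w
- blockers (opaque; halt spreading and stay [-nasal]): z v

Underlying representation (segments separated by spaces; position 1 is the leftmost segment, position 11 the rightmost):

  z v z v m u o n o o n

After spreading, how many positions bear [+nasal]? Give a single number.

5

From /m/ at 5 leftward: 4 /v/ blocks.
From /n/ at 8 leftward: 7 /o/ → [+nasal]; bound reached.
From /n/ at 11 leftward: 10 /o/ → [+nasal]; bound reached.
Targets with no active source: positions 6 9 stay [-nasal].
[+nasal] positions on the surface: 5 7 8 10 11.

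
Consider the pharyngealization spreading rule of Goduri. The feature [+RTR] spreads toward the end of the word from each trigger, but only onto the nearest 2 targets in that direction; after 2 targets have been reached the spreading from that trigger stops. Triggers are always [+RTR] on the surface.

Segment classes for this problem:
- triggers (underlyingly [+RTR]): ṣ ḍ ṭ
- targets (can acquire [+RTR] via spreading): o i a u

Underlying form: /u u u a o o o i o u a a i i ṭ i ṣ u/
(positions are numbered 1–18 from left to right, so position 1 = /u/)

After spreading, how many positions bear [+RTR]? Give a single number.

4

From /ṭ/ at 15 rightward: 16 /i/ → [+RTR]; 17 /ṣ/ is itself a trigger — this domain ends here.
From /ṣ/ at 17 rightward: 18 /u/ → [+RTR]; word edge.
Targets with no active source: positions 1 2 3 4 5 6 7 8 9 10 11 12 13 14 stay [-emphatic].
[+RTR] positions on the surface: 15 16 17 18.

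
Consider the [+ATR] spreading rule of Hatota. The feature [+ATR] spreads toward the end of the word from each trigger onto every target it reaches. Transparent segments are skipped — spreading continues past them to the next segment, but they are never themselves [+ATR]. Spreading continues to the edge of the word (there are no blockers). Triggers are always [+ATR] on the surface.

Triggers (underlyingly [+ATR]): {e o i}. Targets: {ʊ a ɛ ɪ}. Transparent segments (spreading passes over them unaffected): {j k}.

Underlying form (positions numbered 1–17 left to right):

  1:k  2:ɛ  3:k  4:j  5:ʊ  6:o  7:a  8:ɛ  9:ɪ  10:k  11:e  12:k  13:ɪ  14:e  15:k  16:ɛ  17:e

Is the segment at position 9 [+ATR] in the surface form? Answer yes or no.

From /o/ at 6 rightward: 7 /a/ → [+ATR]; 8 /ɛ/ → [+ATR]; 9 /ɪ/ → [+ATR]; 10 /k/ transparent; 11 /e/ is itself a trigger — this domain ends here.
From /e/ at 11 rightward: 12 /k/ transparent; 13 /ɪ/ → [+ATR]; 14 /e/ is itself a trigger — this domain ends here.
From /e/ at 14 rightward: 15 /k/ transparent; 16 /ɛ/ → [+ATR]; 17 /e/ is itself a trigger — this domain ends here.
From /e/ at 17 rightward: word edge.
Targets with no active source: positions 2 5 stay [-ATR].
[+ATR] positions on the surface: 6 7 8 9 11 13 14 16 17.

yes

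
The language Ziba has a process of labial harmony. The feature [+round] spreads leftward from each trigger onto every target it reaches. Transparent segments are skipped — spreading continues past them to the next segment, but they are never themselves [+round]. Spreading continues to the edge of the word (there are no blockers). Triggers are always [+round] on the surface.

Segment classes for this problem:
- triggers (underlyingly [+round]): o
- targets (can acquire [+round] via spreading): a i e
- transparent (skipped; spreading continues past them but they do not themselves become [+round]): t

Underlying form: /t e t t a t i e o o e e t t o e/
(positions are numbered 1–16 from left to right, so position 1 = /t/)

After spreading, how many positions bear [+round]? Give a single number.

9

From /o/ at 9 leftward: 8 /e/ → [+round]; 7 /i/ → [+round]; 6 /t/ transparent; 5 /a/ → [+round]; 4 /t/ transparent; 3 /t/ transparent; 2 /e/ → [+round]; 1 /t/ transparent; word edge.
From /o/ at 10 leftward: 9 /o/ is itself a trigger — this domain ends here.
From /o/ at 15 leftward: 14 /t/ transparent; 13 /t/ transparent; 12 /e/ → [+round]; 11 /e/ → [+round]; 10 /o/ is itself a trigger — this domain ends here.
Target with no active source: position 16 stays [-round].
[+round] positions on the surface: 2 5 7 8 9 10 11 12 15.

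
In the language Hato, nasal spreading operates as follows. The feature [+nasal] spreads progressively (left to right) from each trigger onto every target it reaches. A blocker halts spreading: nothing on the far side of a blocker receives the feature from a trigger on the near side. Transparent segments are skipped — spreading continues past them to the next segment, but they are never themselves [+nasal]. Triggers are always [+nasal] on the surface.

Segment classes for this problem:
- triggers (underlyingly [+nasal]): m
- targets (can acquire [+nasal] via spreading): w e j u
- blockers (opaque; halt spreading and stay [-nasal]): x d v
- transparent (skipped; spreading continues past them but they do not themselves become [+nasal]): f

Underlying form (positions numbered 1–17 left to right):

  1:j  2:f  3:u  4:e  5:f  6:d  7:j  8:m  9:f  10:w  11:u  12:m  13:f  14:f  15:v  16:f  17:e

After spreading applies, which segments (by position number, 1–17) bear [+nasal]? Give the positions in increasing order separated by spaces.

From /m/ at 8 rightward: 9 /f/ transparent; 10 /w/ → [+nasal]; 11 /u/ → [+nasal]; 12 /m/ is itself a trigger — this domain ends here.
From /m/ at 12 rightward: 13 /f/ transparent; 14 /f/ transparent; 15 /v/ blocks.
Targets with no active source: positions 1 3 4 7 17 stay [-nasal].

8 10 11 12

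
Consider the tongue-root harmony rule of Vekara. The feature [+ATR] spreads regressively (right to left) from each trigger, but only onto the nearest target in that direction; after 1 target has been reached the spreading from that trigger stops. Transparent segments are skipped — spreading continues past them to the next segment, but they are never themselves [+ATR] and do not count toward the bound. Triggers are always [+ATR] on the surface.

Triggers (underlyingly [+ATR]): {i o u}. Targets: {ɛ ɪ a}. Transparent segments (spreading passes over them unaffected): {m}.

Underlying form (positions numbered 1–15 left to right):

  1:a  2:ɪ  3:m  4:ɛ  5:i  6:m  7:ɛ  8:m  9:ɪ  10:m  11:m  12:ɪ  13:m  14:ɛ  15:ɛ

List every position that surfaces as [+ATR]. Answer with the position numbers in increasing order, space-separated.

4 5

From /i/ at 5 leftward: 4 /ɛ/ → [+ATR]; bound reached.
Targets with no active source: positions 1 2 7 9 12 14 15 stay [-ATR].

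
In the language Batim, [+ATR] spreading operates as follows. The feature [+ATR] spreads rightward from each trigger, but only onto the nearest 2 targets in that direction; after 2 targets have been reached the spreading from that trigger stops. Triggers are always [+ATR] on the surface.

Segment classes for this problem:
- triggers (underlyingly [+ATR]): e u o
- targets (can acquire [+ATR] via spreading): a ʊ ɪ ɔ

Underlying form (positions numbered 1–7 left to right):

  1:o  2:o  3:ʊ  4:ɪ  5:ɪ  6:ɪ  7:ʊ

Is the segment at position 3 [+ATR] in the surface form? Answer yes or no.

From /o/ at 1 rightward: 2 /o/ is itself a trigger — this domain ends here.
From /o/ at 2 rightward: 3 /ʊ/ → [+ATR]; 4 /ɪ/ → [+ATR]; bound reached.
Targets with no active source: positions 5 6 7 stay [-ATR].
[+ATR] positions on the surface: 1 2 3 4.

yes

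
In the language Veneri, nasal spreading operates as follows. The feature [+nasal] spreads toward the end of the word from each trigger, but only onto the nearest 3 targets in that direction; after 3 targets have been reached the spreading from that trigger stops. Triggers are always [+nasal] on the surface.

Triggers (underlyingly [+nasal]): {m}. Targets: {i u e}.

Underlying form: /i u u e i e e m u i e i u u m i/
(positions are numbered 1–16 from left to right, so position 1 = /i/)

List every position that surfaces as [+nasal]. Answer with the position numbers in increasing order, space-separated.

From /m/ at 8 rightward: 9 /u/ → [+nasal]; 10 /i/ → [+nasal]; 11 /e/ → [+nasal]; bound reached.
From /m/ at 15 rightward: 16 /i/ → [+nasal]; word edge.
Targets with no active source: positions 1 2 3 4 5 6 7 12 13 14 stay [-nasal].

8 9 10 11 15 16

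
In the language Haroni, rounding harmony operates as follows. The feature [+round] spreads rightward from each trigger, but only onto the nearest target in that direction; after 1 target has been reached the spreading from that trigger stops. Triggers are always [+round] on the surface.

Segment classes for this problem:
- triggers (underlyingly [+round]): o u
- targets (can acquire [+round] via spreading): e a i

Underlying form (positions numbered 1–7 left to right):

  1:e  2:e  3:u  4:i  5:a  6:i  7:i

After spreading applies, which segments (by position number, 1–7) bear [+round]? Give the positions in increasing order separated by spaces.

3 4

From /u/ at 3 rightward: 4 /i/ → [+round]; bound reached.
Targets with no active source: positions 1 2 5 6 7 stay [-round].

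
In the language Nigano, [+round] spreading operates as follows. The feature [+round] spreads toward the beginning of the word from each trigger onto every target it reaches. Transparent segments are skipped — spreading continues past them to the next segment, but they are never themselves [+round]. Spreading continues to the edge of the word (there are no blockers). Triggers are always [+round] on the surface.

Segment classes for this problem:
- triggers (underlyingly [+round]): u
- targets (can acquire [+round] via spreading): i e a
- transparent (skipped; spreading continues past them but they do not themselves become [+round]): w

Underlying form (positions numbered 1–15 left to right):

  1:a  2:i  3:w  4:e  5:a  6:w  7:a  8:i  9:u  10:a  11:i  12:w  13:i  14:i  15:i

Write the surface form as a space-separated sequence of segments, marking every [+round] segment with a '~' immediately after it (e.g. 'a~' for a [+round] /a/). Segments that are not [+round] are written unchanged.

From /u/ at 9 leftward: 8 /i/ → [+round]; 7 /a/ → [+round]; 6 /w/ transparent; 5 /a/ → [+round]; 4 /e/ → [+round]; 3 /w/ transparent; 2 /i/ → [+round]; 1 /a/ → [+round]; word edge.
Targets with no active source: positions 10 11 13 14 15 stay [-round].
[+round] positions on the surface: 1 2 4 5 7 8 9.

a~ i~ w e~ a~ w a~ i~ u~ a i w i i i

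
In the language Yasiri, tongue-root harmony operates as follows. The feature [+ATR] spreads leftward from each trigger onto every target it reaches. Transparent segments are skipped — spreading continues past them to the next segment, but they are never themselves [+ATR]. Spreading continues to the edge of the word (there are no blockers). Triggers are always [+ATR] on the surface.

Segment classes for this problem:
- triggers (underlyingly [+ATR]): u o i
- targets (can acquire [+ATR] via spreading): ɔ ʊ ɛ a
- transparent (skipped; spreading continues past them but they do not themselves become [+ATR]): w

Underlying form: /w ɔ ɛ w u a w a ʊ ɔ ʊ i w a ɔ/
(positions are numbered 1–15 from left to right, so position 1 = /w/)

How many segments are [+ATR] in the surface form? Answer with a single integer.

9

From /u/ at 5 leftward: 4 /w/ transparent; 3 /ɛ/ → [+ATR]; 2 /ɔ/ → [+ATR]; 1 /w/ transparent; word edge.
From /i/ at 12 leftward: 11 /ʊ/ → [+ATR]; 10 /ɔ/ → [+ATR]; 9 /ʊ/ → [+ATR]; 8 /a/ → [+ATR]; 7 /w/ transparent; 6 /a/ → [+ATR]; 5 /u/ is itself a trigger — this domain ends here.
Targets with no active source: positions 14 15 stay [-ATR].
[+ATR] positions on the surface: 2 3 5 6 8 9 10 11 12.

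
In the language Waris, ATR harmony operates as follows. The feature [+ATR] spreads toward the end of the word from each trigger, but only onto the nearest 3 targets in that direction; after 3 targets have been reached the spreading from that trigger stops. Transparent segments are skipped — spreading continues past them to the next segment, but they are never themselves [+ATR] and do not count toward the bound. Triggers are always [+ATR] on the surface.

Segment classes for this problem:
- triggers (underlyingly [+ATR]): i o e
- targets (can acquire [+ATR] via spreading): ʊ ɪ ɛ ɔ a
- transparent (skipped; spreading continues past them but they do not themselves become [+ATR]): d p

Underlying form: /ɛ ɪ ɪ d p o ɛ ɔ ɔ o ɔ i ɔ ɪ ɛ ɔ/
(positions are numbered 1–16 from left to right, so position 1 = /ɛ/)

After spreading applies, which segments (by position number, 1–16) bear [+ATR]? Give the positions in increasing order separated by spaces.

From /o/ at 6 rightward: 7 /ɛ/ → [+ATR]; 8 /ɔ/ → [+ATR]; 9 /ɔ/ → [+ATR]; bound reached.
From /o/ at 10 rightward: 11 /ɔ/ → [+ATR]; 12 /i/ is itself a trigger — this domain ends here.
From /i/ at 12 rightward: 13 /ɔ/ → [+ATR]; 14 /ɪ/ → [+ATR]; 15 /ɛ/ → [+ATR]; bound reached.
Targets with no active source: positions 1 2 3 16 stay [-ATR].

6 7 8 9 10 11 12 13 14 15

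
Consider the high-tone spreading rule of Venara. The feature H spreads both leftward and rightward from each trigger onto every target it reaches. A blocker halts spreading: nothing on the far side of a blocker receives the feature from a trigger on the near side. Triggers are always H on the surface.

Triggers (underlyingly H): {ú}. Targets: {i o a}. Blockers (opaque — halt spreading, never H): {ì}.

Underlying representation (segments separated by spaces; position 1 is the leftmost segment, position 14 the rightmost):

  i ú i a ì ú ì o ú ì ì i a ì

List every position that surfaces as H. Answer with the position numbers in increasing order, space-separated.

1 2 3 4 6 8 9

From /ú/ at 2 rightward: 3 /i/ → H; 4 /a/ → H; 5 /ì/ blocks.
From /ú/ at 2 leftward: 1 /i/ → H; word edge.
From /ú/ at 6 rightward: 7 /ì/ blocks.
From /ú/ at 6 leftward: 5 /ì/ blocks.
From /ú/ at 9 rightward: 10 /ì/ blocks.
From /ú/ at 9 leftward: 8 /o/ → H; 7 /ì/ blocks.
Targets with no active source: positions 12 13 stay [-high tone].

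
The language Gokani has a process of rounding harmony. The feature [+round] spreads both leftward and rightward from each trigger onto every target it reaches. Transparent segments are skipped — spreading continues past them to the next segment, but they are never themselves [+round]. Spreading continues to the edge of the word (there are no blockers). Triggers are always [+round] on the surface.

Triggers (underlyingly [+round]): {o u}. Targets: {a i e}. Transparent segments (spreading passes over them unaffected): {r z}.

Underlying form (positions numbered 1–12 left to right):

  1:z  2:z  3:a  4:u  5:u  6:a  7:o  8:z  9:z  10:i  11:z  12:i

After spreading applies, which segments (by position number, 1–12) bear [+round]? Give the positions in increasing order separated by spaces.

3 4 5 6 7 10 12

From /u/ at 4 rightward: 5 /u/ is itself a trigger — this domain ends here.
From /u/ at 4 leftward: 3 /a/ → [+round]; 2 /z/ transparent; 1 /z/ transparent; word edge.
From /u/ at 5 rightward: 6 /a/ → [+round]; 7 /o/ is itself a trigger — this domain ends here.
From /u/ at 5 leftward: 4 /u/ is itself a trigger — this domain ends here.
From /o/ at 7 rightward: 8 /z/ transparent; 9 /z/ transparent; 10 /i/ → [+round]; 11 /z/ transparent; 12 /i/ → [+round]; word edge.
From /o/ at 7 leftward: 6 /a/ → [+round]; 5 /u/ is itself a trigger — this domain ends here.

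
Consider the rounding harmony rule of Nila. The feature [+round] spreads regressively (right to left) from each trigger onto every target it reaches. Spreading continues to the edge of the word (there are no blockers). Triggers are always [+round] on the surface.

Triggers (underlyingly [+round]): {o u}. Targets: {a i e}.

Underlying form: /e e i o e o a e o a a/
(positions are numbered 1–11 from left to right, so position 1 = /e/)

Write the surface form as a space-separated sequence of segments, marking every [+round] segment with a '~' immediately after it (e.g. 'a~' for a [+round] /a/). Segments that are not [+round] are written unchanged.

e~ e~ i~ o~ e~ o~ a~ e~ o~ a a

From /o/ at 4 leftward: 3 /i/ → [+round]; 2 /e/ → [+round]; 1 /e/ → [+round]; word edge.
From /o/ at 6 leftward: 5 /e/ → [+round]; 4 /o/ is itself a trigger — this domain ends here.
From /o/ at 9 leftward: 8 /e/ → [+round]; 7 /a/ → [+round]; 6 /o/ is itself a trigger — this domain ends here.
Targets with no active source: positions 10 11 stay [-round].
[+round] positions on the surface: 1 2 3 4 5 6 7 8 9.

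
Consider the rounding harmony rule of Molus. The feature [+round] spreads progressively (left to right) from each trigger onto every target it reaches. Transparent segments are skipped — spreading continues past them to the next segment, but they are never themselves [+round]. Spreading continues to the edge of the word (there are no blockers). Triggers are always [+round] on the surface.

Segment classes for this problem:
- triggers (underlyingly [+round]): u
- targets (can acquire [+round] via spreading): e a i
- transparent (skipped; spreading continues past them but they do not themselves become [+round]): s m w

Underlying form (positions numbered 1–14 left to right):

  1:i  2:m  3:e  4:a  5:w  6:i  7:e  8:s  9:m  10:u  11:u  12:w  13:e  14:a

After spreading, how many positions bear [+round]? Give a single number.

4

From /u/ at 10 rightward: 11 /u/ is itself a trigger — this domain ends here.
From /u/ at 11 rightward: 12 /w/ transparent; 13 /e/ → [+round]; 14 /a/ → [+round]; word edge.
Targets with no active source: positions 1 3 4 6 7 stay [-round].
[+round] positions on the surface: 10 11 13 14.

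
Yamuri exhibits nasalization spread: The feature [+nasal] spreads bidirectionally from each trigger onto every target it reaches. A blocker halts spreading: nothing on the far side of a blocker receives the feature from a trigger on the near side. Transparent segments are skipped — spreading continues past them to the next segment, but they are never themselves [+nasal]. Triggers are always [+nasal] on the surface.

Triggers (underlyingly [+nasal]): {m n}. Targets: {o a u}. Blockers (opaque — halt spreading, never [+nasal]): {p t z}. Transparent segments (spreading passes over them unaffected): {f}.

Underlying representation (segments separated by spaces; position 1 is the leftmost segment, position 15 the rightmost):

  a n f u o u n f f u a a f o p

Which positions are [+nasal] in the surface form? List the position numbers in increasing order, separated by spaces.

1 2 4 5 6 7 10 11 12 14

From /n/ at 2 rightward: 3 /f/ transparent; 4 /u/ → [+nasal]; 5 /o/ → [+nasal]; 6 /u/ → [+nasal]; 7 /n/ is itself a trigger — this domain ends here.
From /n/ at 2 leftward: 1 /a/ → [+nasal]; word edge.
From /n/ at 7 rightward: 8 /f/ transparent; 9 /f/ transparent; 10 /u/ → [+nasal]; 11 /a/ → [+nasal]; 12 /a/ → [+nasal]; 13 /f/ transparent; 14 /o/ → [+nasal]; 15 /p/ blocks.
From /n/ at 7 leftward: 6 /u/ → [+nasal]; 5 /o/ → [+nasal]; 4 /u/ → [+nasal]; 3 /f/ transparent; 2 /n/ is itself a trigger — this domain ends here.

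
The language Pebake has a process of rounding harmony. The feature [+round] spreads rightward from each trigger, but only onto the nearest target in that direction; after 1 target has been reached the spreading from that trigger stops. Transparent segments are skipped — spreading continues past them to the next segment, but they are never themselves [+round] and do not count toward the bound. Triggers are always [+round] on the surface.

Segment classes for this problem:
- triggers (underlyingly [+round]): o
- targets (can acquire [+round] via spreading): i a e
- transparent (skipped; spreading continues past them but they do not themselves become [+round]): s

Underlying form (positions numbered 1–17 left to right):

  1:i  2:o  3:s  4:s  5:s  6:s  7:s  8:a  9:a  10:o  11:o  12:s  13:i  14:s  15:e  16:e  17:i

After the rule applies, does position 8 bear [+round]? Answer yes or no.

yes

From /o/ at 2 rightward: 3 /s/ transparent; 4 /s/ transparent; 5 /s/ transparent; 6 /s/ transparent; 7 /s/ transparent; 8 /a/ → [+round]; bound reached.
From /o/ at 10 rightward: 11 /o/ is itself a trigger — this domain ends here.
From /o/ at 11 rightward: 12 /s/ transparent; 13 /i/ → [+round]; bound reached.
Targets with no active source: positions 1 9 15 16 17 stay [-round].
[+round] positions on the surface: 2 8 10 11 13.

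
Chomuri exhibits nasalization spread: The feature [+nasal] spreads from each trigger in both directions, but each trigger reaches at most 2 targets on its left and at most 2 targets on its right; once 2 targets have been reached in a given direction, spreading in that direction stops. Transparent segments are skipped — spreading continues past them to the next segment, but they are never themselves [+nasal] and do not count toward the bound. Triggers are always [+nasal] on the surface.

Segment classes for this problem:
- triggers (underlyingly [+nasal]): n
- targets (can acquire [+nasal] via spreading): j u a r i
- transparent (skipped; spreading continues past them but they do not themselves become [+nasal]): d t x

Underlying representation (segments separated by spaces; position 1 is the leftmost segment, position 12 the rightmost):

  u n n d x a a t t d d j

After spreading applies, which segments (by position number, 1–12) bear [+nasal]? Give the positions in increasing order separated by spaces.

1 2 3 6 7

From /n/ at 2 rightward: 3 /n/ is itself a trigger — this domain ends here.
From /n/ at 2 leftward: 1 /u/ → [+nasal]; word edge.
From /n/ at 3 rightward: 4 /d/ transparent; 5 /x/ transparent; 6 /a/ → [+nasal]; 7 /a/ → [+nasal]; bound reached.
From /n/ at 3 leftward: 2 /n/ is itself a trigger — this domain ends here.
Target with no active source: position 12 stays [-nasal].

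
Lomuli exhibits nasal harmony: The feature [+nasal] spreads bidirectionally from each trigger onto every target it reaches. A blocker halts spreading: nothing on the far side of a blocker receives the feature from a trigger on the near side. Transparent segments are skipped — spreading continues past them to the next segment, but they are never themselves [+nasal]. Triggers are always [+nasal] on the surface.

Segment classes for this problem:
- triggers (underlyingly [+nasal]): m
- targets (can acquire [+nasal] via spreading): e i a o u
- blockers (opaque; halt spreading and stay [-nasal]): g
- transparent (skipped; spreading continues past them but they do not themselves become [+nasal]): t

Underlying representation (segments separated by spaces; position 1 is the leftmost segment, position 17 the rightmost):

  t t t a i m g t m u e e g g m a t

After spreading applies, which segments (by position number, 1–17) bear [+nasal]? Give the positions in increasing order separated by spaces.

4 5 6 9 10 11 12 15 16

From /m/ at 6 rightward: 7 /g/ blocks.
From /m/ at 6 leftward: 5 /i/ → [+nasal]; 4 /a/ → [+nasal]; 3 /t/ transparent; 2 /t/ transparent; 1 /t/ transparent; word edge.
From /m/ at 9 rightward: 10 /u/ → [+nasal]; 11 /e/ → [+nasal]; 12 /e/ → [+nasal]; 13 /g/ blocks.
From /m/ at 9 leftward: 8 /t/ transparent; 7 /g/ blocks.
From /m/ at 15 rightward: 16 /a/ → [+nasal]; 17 /t/ transparent; word edge.
From /m/ at 15 leftward: 14 /g/ blocks.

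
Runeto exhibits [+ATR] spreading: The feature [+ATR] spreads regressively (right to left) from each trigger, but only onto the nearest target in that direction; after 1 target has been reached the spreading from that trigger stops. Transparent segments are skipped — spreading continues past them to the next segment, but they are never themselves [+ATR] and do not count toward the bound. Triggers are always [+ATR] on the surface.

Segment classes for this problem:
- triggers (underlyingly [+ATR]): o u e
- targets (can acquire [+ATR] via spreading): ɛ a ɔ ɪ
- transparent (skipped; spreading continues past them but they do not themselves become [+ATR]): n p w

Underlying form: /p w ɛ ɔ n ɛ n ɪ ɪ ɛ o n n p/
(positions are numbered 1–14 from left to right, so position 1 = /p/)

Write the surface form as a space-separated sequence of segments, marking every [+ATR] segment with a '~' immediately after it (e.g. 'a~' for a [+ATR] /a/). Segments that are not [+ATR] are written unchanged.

p w ɛ ɔ n ɛ n ɪ ɪ ɛ~ o~ n n p

From /o/ at 11 leftward: 10 /ɛ/ → [+ATR]; bound reached.
Targets with no active source: positions 3 4 6 8 9 stay [-ATR].
[+ATR] positions on the surface: 10 11.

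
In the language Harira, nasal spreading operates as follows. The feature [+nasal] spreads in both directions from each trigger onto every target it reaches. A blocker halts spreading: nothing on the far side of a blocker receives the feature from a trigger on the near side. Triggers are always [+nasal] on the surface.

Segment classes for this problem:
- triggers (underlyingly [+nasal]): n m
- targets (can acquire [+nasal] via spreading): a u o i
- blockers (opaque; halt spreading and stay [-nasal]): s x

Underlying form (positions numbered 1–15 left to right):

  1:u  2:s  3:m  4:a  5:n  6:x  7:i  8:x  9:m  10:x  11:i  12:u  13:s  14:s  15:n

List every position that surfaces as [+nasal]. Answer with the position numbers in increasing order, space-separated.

From /m/ at 3 rightward: 4 /a/ → [+nasal]; 5 /n/ is itself a trigger — this domain ends here.
From /m/ at 3 leftward: 2 /s/ blocks.
From /n/ at 5 rightward: 6 /x/ blocks.
From /n/ at 5 leftward: 4 /a/ → [+nasal]; 3 /m/ is itself a trigger — this domain ends here.
From /m/ at 9 rightward: 10 /x/ blocks.
From /m/ at 9 leftward: 8 /x/ blocks.
From /n/ at 15 rightward: word edge.
From /n/ at 15 leftward: 14 /s/ blocks.
Targets with no active source: positions 1 7 11 12 stay [-nasal].

3 4 5 9 15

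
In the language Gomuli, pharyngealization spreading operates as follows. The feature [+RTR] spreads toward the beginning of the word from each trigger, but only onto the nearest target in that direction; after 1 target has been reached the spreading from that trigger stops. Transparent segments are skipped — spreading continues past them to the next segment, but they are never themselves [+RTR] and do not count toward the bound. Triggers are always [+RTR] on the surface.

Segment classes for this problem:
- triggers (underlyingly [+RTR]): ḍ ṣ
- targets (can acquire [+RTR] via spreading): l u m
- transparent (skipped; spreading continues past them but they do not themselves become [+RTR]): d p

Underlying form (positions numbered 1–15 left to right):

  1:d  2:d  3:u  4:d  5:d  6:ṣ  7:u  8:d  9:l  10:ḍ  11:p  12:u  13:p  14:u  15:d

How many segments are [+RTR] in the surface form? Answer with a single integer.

4

From /ṣ/ at 6 leftward: 5 /d/ transparent; 4 /d/ transparent; 3 /u/ → [+RTR]; bound reached.
From /ḍ/ at 10 leftward: 9 /l/ → [+RTR]; bound reached.
Targets with no active source: positions 7 12 14 stay [-emphatic].
[+RTR] positions on the surface: 3 6 9 10.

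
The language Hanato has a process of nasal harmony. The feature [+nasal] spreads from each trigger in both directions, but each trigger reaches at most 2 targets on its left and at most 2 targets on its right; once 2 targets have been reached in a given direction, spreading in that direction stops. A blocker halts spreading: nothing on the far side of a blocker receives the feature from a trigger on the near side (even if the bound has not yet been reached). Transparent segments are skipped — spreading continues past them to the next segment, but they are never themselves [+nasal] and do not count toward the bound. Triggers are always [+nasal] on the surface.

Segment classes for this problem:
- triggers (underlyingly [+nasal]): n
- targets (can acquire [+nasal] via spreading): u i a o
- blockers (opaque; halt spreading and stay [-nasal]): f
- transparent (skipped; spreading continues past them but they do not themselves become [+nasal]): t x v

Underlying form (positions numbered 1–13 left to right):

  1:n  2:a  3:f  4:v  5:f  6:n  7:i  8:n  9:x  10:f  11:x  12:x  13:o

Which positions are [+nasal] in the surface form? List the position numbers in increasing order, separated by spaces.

From /n/ at 1 rightward: 2 /a/ → [+nasal]; 3 /f/ blocks.
From /n/ at 1 leftward: word edge.
From /n/ at 6 rightward: 7 /i/ → [+nasal]; 8 /n/ is itself a trigger — this domain ends here.
From /n/ at 6 leftward: 5 /f/ blocks.
From /n/ at 8 rightward: 9 /x/ transparent; 10 /f/ blocks.
From /n/ at 8 leftward: 7 /i/ → [+nasal]; 6 /n/ is itself a trigger — this domain ends here.
Target with no active source: position 13 stays [-nasal].

1 2 6 7 8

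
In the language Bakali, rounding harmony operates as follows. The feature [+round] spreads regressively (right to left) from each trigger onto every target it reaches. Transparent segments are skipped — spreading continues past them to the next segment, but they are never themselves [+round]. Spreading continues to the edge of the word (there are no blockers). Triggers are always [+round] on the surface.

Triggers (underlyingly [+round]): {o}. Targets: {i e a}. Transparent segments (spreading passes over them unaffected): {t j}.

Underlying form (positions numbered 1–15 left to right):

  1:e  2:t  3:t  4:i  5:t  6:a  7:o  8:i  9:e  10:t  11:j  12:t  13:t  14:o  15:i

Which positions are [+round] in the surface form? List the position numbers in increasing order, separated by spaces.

1 4 6 7 8 9 14

From /o/ at 7 leftward: 6 /a/ → [+round]; 5 /t/ transparent; 4 /i/ → [+round]; 3 /t/ transparent; 2 /t/ transparent; 1 /e/ → [+round]; word edge.
From /o/ at 14 leftward: 13 /t/ transparent; 12 /t/ transparent; 11 /j/ transparent; 10 /t/ transparent; 9 /e/ → [+round]; 8 /i/ → [+round]; 7 /o/ is itself a trigger — this domain ends here.
Target with no active source: position 15 stays [-round].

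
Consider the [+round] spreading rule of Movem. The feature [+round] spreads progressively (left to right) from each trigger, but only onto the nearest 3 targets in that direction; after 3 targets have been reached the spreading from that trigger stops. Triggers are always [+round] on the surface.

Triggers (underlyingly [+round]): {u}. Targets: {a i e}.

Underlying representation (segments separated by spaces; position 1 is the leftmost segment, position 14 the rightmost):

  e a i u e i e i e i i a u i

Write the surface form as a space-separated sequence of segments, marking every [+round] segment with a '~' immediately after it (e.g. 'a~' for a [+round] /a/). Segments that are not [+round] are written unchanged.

From /u/ at 4 rightward: 5 /e/ → [+round]; 6 /i/ → [+round]; 7 /e/ → [+round]; bound reached.
From /u/ at 13 rightward: 14 /i/ → [+round]; word edge.
Targets with no active source: positions 1 2 3 8 9 10 11 12 stay [-round].
[+round] positions on the surface: 4 5 6 7 13 14.

e a i u~ e~ i~ e~ i e i i a u~ i~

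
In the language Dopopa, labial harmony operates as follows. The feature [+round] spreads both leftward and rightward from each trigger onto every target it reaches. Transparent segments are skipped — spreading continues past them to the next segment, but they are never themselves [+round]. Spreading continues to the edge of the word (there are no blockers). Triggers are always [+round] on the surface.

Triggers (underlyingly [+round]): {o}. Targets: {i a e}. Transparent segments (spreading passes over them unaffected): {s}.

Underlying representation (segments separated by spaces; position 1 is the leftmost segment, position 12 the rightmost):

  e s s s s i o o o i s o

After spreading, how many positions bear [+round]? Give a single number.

From /o/ at 7 rightward: 8 /o/ is itself a trigger — this domain ends here.
From /o/ at 7 leftward: 6 /i/ → [+round]; 5 /s/ transparent; 4 /s/ transparent; 3 /s/ transparent; 2 /s/ transparent; 1 /e/ → [+round]; word edge.
From /o/ at 8 rightward: 9 /o/ is itself a trigger — this domain ends here.
From /o/ at 8 leftward: 7 /o/ is itself a trigger — this domain ends here.
From /o/ at 9 rightward: 10 /i/ → [+round]; 11 /s/ transparent; 12 /o/ is itself a trigger — this domain ends here.
From /o/ at 9 leftward: 8 /o/ is itself a trigger — this domain ends here.
From /o/ at 12 rightward: word edge.
From /o/ at 12 leftward: 11 /s/ transparent; 10 /i/ → [+round]; 9 /o/ is itself a trigger — this domain ends here.
[+round] positions on the surface: 1 6 7 8 9 10 12.

7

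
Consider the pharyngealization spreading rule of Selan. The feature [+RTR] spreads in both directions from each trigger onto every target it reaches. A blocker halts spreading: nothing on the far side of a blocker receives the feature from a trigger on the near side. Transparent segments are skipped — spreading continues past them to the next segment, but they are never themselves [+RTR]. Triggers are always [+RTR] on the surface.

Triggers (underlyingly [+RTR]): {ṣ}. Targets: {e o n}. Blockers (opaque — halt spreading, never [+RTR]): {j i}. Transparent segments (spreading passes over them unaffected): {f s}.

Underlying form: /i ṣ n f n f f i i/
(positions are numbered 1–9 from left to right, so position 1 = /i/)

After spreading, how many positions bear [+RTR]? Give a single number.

3

From /ṣ/ at 2 rightward: 3 /n/ → [+RTR]; 4 /f/ transparent; 5 /n/ → [+RTR]; 6 /f/ transparent; 7 /f/ transparent; 8 /i/ blocks.
From /ṣ/ at 2 leftward: 1 /i/ blocks.
[+RTR] positions on the surface: 2 3 5.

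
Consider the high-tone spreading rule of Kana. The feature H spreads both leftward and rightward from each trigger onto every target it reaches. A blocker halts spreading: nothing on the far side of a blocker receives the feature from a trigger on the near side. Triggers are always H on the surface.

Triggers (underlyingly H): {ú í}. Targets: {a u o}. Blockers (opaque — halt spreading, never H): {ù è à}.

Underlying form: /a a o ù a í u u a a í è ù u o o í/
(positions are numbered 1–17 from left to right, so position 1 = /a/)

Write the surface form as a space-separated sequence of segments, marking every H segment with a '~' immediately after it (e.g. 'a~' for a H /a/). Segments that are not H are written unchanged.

From /í/ at 6 rightward: 7 /u/ → H; 8 /u/ → H; 9 /a/ → H; 10 /a/ → H; 11 /í/ is itself a trigger — this domain ends here.
From /í/ at 6 leftward: 5 /a/ → H; 4 /ù/ blocks.
From /í/ at 11 rightward: 12 /è/ blocks.
From /í/ at 11 leftward: 10 /a/ → H; 9 /a/ → H; 8 /u/ → H; 7 /u/ → H; 6 /í/ is itself a trigger — this domain ends here.
From /í/ at 17 rightward: word edge.
From /í/ at 17 leftward: 16 /o/ → H; 15 /o/ → H; 14 /u/ → H; 13 /ù/ blocks.
Targets with no active source: positions 1 2 3 stay [-high tone].
H positions on the surface: 5 6 7 8 9 10 11 14 15 16 17.

a a o ù a~ í~ u~ u~ a~ a~ í~ è ù u~ o~ o~ í~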